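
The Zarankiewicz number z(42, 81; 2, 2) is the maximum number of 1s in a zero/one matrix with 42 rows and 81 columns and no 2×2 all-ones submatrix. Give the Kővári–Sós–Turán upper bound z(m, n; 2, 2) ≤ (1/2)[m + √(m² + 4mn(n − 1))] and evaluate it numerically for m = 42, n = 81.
z(42, 81; 2, 2) ≤ (1/2)[42 + √(42² + 4·42·81·80)] = (1/2)[42 + √1090404] = 543.1121

Kővári–Sós–Turán: let r_1, ..., r_42 be the row sums and z = Σ r_i the total number of 1s. Each pair of columns can share at most one row with both entries 1 (else a 2×2 all-ones block appears), so Σ_i C(r_i, 2) ≤ C(81, 2) = 3240. By convexity Σ_i C(r_i, 2) ≥ 42·C(z/42, 2) = z(z − 42)/(2·42), giving z² − 42z − 42·81·80 ≤ 0 and hence z ≤ (1/2)[42 + √(1764 + 4·272160)] = (1/2)[42 + √1090404] ≈ (1/2)(42 + 1044.2241) = 543.1121.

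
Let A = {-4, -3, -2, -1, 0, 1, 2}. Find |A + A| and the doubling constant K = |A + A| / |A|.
K = |A + A| / |A| = 13/7

Enumerate A + A = {a + b : a, b ∈ A}. With |A| = 7, there are |A|^2 = 49 ordered sum pairs; collecting distinct values, A + A = {-8, -7, -6, -5, -4, -3, -2, -1, 0, 1, 2, 3, 4}, so |A + A| = 13. Thus K = 13/7. Here |A + A| = 2|A| − 1 = 13, the minimum possible — so K = 13/7 is minimal, which holds iff A is an arithmetic progression.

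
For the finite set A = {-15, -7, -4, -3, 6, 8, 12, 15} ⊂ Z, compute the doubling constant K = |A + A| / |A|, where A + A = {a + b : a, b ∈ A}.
K = |A + A| / |A| = 32/8 = 4

Enumerate A + A = {a + b : a, b ∈ A}. With |A| = 8, there are |A|^2 = 64 ordered sum pairs; collecting distinct values, A + A = {-30, -22, -19, -18, -14, -11, -10, -9, -8, -7, -6, -3, -1, 0, 1, 2, 3, 4, 5, 8, 9, 11, 12, 14, 16, 18, 20, 21, 23, 24, 27, 30}, so |A + A| = 32. Thus K = 32/8 = 4. For comparison, the minimum possible |A + A| over all 8-element sets is 2·8 − 1 = 15 (so min K = 15/8), attained only by arithmetic progressions.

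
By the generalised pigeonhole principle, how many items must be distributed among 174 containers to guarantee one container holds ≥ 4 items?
n = (4 − 1)·174 + 1 = 523

By the generalised pigeonhole principle, to guarantee some box contains ≥ r objects we need more than (r − 1) · k objects total. Threshold: n = (r − 1) · k + 1. With r = 4 and k = 174: n = 3 · 174 + 1 = 522 + 1 = 523. For n = 522 = 3 · 174, we can put exactly 3 objects in every box, avoiding 4 in any single one — so 523 is tight.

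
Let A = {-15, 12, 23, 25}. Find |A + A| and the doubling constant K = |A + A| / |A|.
K = |A + A| / |A| = 10/4 = 5/2

Enumerate A + A = {a + b : a, b ∈ A}. With |A| = 4, there are |A|^2 = 16 ordered sum pairs; collecting distinct values, A + A = {-30, -3, 8, 10, 24, 35, 37, 46, 48, 50}, so |A + A| = 10. Thus K = 10/4 = 5/2. For comparison, the minimum possible |A + A| over all 4-element sets is 2·4 − 1 = 7 (so min K = 7/4), attained only by arithmetic progressions.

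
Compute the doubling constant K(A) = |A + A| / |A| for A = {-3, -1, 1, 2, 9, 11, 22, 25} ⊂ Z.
K = |A + A| / |A| = 31/8

Enumerate A + A = {a + b : a, b ∈ A}. With |A| = 8, there are |A|^2 = 64 ordered sum pairs; collecting distinct values, A + A = {-6, -4, -2, -1, 0, 1, 2, 3, 4, 6, 8, 10, 11, 12, 13, 18, 19, 20, 21, 22, 23, 24, 26, 27, 31, 33, 34, 36, 44, 47, 50}, so |A + A| = 31. Thus K = 31/8. For comparison, the minimum possible |A + A| over all 8-element sets is 2·8 − 1 = 15 (so min K = 15/8), attained only by arithmetic progressions.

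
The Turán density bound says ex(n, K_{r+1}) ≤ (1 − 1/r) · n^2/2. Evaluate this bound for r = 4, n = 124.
Turán density bound = (3/4) · 124^2/2 = 5766

Turán's theorem: ex(n, K_{r+1}) is achieved by the complete r-partite Turán graph T(n, r) with parts as balanced as possible, and is at most (1 − 1/r) · n^2/2. For r = 4, n = 124: the density bound is (3/4) · 15376/2 = 5766. Since 4 ∣ 124, the Turán graph T(124, 4) has parts of equal size 31, and its edge count e(T(124, 4)) = 5766 attains the density bound exactly.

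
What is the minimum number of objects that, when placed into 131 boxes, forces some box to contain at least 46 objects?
n = (46 − 1)·131 + 1 = 5896

By the generalised pigeonhole principle, to guarantee some box contains ≥ r objects we need more than (r − 1) · k objects total. Threshold: n = (r − 1) · k + 1. With r = 46 and k = 131: n = 45 · 131 + 1 = 5895 + 1 = 5896. For n = 5895 = 45 · 131, we can put exactly 45 objects in every box, avoiding 46 in any single one — so 5896 is tight.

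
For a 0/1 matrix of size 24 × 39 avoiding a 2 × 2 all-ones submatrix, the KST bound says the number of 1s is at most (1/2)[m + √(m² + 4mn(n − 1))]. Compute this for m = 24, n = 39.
z(24, 39; 2, 2) ≤ (1/2)[24 + √(24² + 4·24·39·38)] = (1/2)[24 + √142848] = 200.9762

Kővári–Sós–Turán: let r_1, ..., r_24 be the row sums and z = Σ r_i the total number of 1s. Each pair of columns can share at most one row with both entries 1 (else a 2×2 all-ones block appears), so Σ_i C(r_i, 2) ≤ C(39, 2) = 741. By convexity Σ_i C(r_i, 2) ≥ 24·C(z/24, 2) = z(z − 24)/(2·24), giving z² − 24z − 24·39·38 ≤ 0 and hence z ≤ (1/2)[24 + √(576 + 4·35568)] = (1/2)[24 + √142848] ≈ (1/2)(24 + 377.9524) = 200.9762.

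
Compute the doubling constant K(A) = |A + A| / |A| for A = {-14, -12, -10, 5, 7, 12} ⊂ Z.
K = |A + A| / |A| = 18/6 = 3

Enumerate A + A = {a + b : a, b ∈ A}. With |A| = 6, there are |A|^2 = 36 ordered sum pairs; collecting distinct values, A + A = {-28, -26, -24, -22, -20, -9, -7, -5, -3, -2, 0, 2, 10, 12, 14, 17, 19, 24}, so |A + A| = 18. Thus K = 18/6 = 3. For comparison, the minimum possible |A + A| over all 6-element sets is 2·6 − 1 = 11 (so min K = 11/6), attained only by arithmetic progressions.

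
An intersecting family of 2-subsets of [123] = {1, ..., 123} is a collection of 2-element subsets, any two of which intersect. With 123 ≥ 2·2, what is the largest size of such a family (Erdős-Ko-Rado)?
max |F| = C(122, 1) = 122

The Erdős-Ko-Rado theorem states: for n ≥ 2k, an intersecting family of k-subsets of an n-element set has size at most C(n − 1, k − 1), with equality for 'star' families {A ⊆ [n] : |A| = k, i ∈ A} (fix an element i). For n = 123, k = 2: C(122, 1) = 122.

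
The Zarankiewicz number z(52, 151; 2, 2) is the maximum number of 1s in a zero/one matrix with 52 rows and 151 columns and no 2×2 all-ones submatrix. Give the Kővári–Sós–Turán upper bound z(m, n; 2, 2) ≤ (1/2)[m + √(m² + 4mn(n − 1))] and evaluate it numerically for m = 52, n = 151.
z(52, 151; 2, 2) ≤ (1/2)[52 + √(52² + 4·52·151·150)] = (1/2)[52 + √4713904] = 1111.5763

Kővári–Sós–Turán: let r_1, ..., r_52 be the row sums and z = Σ r_i the total number of 1s. Each pair of columns can share at most one row with both entries 1 (else a 2×2 all-ones block appears), so Σ_i C(r_i, 2) ≤ C(151, 2) = 11325. By convexity Σ_i C(r_i, 2) ≥ 52·C(z/52, 2) = z(z − 52)/(2·52), giving z² − 52z − 52·151·150 ≤ 0 and hence z ≤ (1/2)[52 + √(2704 + 4·1177800)] = (1/2)[52 + √4713904] ≈ (1/2)(52 + 2171.1527) = 1111.5763.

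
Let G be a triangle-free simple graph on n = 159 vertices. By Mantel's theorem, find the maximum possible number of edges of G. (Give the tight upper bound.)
ex(159, K_3) = ⌊159^2/4⌋ = 6320

Mantel (1907): a triangle-free graph on n vertices has at most ⌊n^2/4⌋ edges, with equality for the complete bipartite graph K_{⌊n/2⌋, ⌈n/2⌉}. For n = 159: ⌊159^2/4⌋ = ⌊25281/4⌋ = 6320. The extremal graph is K_{79, 80}, which has 79·80 = 6320 edges.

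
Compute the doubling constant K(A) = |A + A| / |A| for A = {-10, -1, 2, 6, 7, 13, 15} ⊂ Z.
K = |A + A| / |A| = 25/7

Enumerate A + A = {a + b : a, b ∈ A}. With |A| = 7, there are |A|^2 = 49 ordered sum pairs; collecting distinct values, A + A = {-20, -11, -8, -4, -3, -2, 1, 3, 4, 5, 6, 8, 9, 12, 13, 14, 15, 17, 19, 20, 21, 22, 26, 28, 30}, so |A + A| = 25. Thus K = 25/7. For comparison, the minimum possible |A + A| over all 7-element sets is 2·7 − 1 = 13 (so min K = 13/7), attained only by arithmetic progressions.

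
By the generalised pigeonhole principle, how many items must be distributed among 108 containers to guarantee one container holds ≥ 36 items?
n = (36 − 1)·108 + 1 = 3781

By the generalised pigeonhole principle, to guarantee some box contains ≥ r objects we need more than (r − 1) · k objects total. Threshold: n = (r − 1) · k + 1. With r = 36 and k = 108: n = 35 · 108 + 1 = 3780 + 1 = 3781. For n = 3780 = 35 · 108, we can put exactly 35 objects in every box, avoiding 36 in any single one — so 3781 is tight.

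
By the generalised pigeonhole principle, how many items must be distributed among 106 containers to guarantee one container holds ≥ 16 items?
n = (16 − 1)·106 + 1 = 1591

By the generalised pigeonhole principle, to guarantee some box contains ≥ r objects we need more than (r − 1) · k objects total. Threshold: n = (r − 1) · k + 1. With r = 16 and k = 106: n = 15 · 106 + 1 = 1590 + 1 = 1591. For n = 1590 = 15 · 106, we can put exactly 15 objects in every box, avoiding 16 in any single one — so 1591 is tight.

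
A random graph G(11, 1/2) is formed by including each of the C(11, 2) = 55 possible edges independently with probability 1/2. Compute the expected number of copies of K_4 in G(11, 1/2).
E[# K_4] = C(11, 4) · (1/2)^C(4, 2) = 330 / 2^6 = 165/32 = 5.15625

For each 4-subset S of vertices (there are C(11, 4) = 330 such S), let X_S = 1 if S induces a K_4 (all C(4, 2) = 6 edges present). Then P(X_S = 1) = (1/2)^6 = 1/64. By linearity of expectation, E[# K_4] = C(11, 4) · (1/2)^6 = 330 / 64 = 165/32 = 5.15625.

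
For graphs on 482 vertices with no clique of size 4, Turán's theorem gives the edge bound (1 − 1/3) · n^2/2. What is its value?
Turán density bound = (2/3) · 482^2/2 = 232324/3 ≈ 77441.3333

Turán's theorem: ex(n, K_{r+1}) is achieved by the complete r-partite Turán graph T(n, r) with parts as balanced as possible, and is at most (1 − 1/r) · n^2/2. For r = 3, n = 482: the density bound is (2/3) · 232324/2 = 232324/3 ≈ 77441.3333. The integer-valued extremum is e(T(482, 3)) = 77441, which is strictly less than the density bound 232324/3 since 3 ∤ 482 (the parts of T(482, 3) cannot all be equal).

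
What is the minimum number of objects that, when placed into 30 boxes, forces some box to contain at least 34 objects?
n = (34 − 1)·30 + 1 = 991

By the generalised pigeonhole principle, to guarantee some box contains ≥ r objects we need more than (r − 1) · k objects total. Threshold: n = (r − 1) · k + 1. With r = 34 and k = 30: n = 33 · 30 + 1 = 990 + 1 = 991. For n = 990 = 33 · 30, we can put exactly 33 objects in every box, avoiding 34 in any single one — so 991 is tight.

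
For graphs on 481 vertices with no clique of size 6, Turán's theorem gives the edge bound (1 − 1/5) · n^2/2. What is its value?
Turán density bound = (4/5) · 481^2/2 = 462722/5 ≈ 92544.4

Turán's theorem: ex(n, K_{r+1}) is achieved by the complete r-partite Turán graph T(n, r) with parts as balanced as possible, and is at most (1 − 1/r) · n^2/2. For r = 5, n = 481: the density bound is (4/5) · 231361/2 = 462722/5 ≈ 92544.4. The integer-valued extremum is e(T(481, 5)) = 92544, which is strictly less than the density bound 462722/5 since 5 ∤ 481 (the parts of T(481, 5) cannot all be equal).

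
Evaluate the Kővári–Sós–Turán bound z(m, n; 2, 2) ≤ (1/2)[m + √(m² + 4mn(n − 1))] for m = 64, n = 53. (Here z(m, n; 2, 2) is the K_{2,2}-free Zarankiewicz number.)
z(64, 53; 2, 2) ≤ (1/2)[64 + √(64² + 4·64·53·52)] = (1/2)[64 + √709632] = 453.1983

Kővári–Sós–Turán: let r_1, ..., r_64 be the row sums and z = Σ r_i the total number of 1s. Each pair of columns can share at most one row with both entries 1 (else a 2×2 all-ones block appears), so Σ_i C(r_i, 2) ≤ C(53, 2) = 1378. By convexity Σ_i C(r_i, 2) ≥ 64·C(z/64, 2) = z(z − 64)/(2·64), giving z² − 64z − 64·53·52 ≤ 0 and hence z ≤ (1/2)[64 + √(4096 + 4·176384)] = (1/2)[64 + √709632] ≈ (1/2)(64 + 842.3966) = 453.1983.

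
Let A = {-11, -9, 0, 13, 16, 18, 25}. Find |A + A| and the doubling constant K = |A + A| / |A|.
K = |A + A| / |A| = 26/7

Enumerate A + A = {a + b : a, b ∈ A}. With |A| = 7, there are |A|^2 = 49 ordered sum pairs; collecting distinct values, A + A = {-22, -20, -18, -11, -9, 0, 2, 4, 5, 7, 9, 13, 14, 16, 18, 25, 26, 29, 31, 32, 34, 36, 38, 41, 43, 50}, so |A + A| = 26. Thus K = 26/7. For comparison, the minimum possible |A + A| over all 7-element sets is 2·7 − 1 = 13 (so min K = 13/7), attained only by arithmetic progressions.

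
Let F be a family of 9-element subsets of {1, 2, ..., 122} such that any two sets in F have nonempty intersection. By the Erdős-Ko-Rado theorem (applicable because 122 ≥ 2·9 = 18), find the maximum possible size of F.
max |F| = C(121, 8) = 899749479915

The Erdős-Ko-Rado theorem states: for n ≥ 2k, an intersecting family of k-subsets of an n-element set has size at most C(n − 1, k − 1), with equality for 'star' families {A ⊆ [n] : |A| = k, i ∈ A} (fix an element i). For n = 122, k = 9: C(121, 8) = 899749479915.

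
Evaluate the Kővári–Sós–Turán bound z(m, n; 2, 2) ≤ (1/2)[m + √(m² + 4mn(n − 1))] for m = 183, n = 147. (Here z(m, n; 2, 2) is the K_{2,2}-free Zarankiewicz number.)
z(183, 147; 2, 2) ≤ (1/2)[183 + √(183² + 4·183·147·146)] = (1/2)[183 + √15743673] = 2075.4149

Kővári–Sós–Turán: let r_1, ..., r_183 be the row sums and z = Σ r_i the total number of 1s. Each pair of columns can share at most one row with both entries 1 (else a 2×2 all-ones block appears), so Σ_i C(r_i, 2) ≤ C(147, 2) = 10731. By convexity Σ_i C(r_i, 2) ≥ 183·C(z/183, 2) = z(z − 183)/(2·183), giving z² − 183z − 183·147·146 ≤ 0 and hence z ≤ (1/2)[183 + √(33489 + 4·3927546)] = (1/2)[183 + √15743673] ≈ (1/2)(183 + 3967.8298) = 2075.4149.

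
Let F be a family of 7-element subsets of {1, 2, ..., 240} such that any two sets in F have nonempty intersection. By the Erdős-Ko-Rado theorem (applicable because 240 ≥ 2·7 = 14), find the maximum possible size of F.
max |F| = C(239, 6) = 242988897333

The Erdős-Ko-Rado theorem states: for n ≥ 2k, an intersecting family of k-subsets of an n-element set has size at most C(n − 1, k − 1), with equality for 'star' families {A ⊆ [n] : |A| = k, i ∈ A} (fix an element i). For n = 240, k = 7: C(239, 6) = 242988897333.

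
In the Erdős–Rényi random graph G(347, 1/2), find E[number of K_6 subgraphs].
E[# K_6] = C(347, 6) · (1/2)^C(6, 2) = 2321511508218 / 2^15 = 1160755754109/16384 ≈ 70846908.820129

For each 6-subset S of vertices (there are C(347, 6) = 2321511508218 such S), let X_S = 1 if S induces a K_6 (all C(6, 2) = 15 edges present). Then P(X_S = 1) = (1/2)^15 = 1/32768. By linearity of expectation, E[# K_6] = C(347, 6) · (1/2)^15 = 2321511508218 / 32768 = 1160755754109/16384 ≈ 70846908.820129.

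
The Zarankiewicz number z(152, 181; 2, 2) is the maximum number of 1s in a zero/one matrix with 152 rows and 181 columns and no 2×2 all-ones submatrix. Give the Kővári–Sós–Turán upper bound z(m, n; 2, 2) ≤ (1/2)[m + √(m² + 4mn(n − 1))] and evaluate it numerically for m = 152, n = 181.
z(152, 181; 2, 2) ≤ (1/2)[152 + √(152² + 4·152·181·180)] = (1/2)[152 + √19831744] = 2302.6423

Kővári–Sós–Turán: let r_1, ..., r_152 be the row sums and z = Σ r_i the total number of 1s. Each pair of columns can share at most one row with both entries 1 (else a 2×2 all-ones block appears), so Σ_i C(r_i, 2) ≤ C(181, 2) = 16290. By convexity Σ_i C(r_i, 2) ≥ 152·C(z/152, 2) = z(z − 152)/(2·152), giving z² − 152z − 152·181·180 ≤ 0 and hence z ≤ (1/2)[152 + √(23104 + 4·4952160)] = (1/2)[152 + √19831744] ≈ (1/2)(152 + 4453.2846) = 2302.6423.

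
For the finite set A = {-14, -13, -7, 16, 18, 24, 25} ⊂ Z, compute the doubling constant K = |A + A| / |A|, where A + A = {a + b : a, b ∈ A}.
K = |A + A| / |A| = 26/7

Enumerate A + A = {a + b : a, b ∈ A}. With |A| = 7, there are |A|^2 = 49 ordered sum pairs; collecting distinct values, A + A = {-28, -27, -26, -21, -20, -14, 2, 3, 4, 5, 9, 10, 11, 12, 17, 18, 32, 34, 36, 40, 41, 42, 43, 48, 49, 50}, so |A + A| = 26. Thus K = 26/7. For comparison, the minimum possible |A + A| over all 7-element sets is 2·7 − 1 = 13 (so min K = 13/7), attained only by arithmetic progressions.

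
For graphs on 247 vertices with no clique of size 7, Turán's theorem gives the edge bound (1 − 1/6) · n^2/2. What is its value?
Turán density bound = (5/6) · 247^2/2 = 305045/12 ≈ 25420.4167

Turán's theorem: ex(n, K_{r+1}) is achieved by the complete r-partite Turán graph T(n, r) with parts as balanced as possible, and is at most (1 − 1/r) · n^2/2. For r = 6, n = 247: the density bound is (5/6) · 61009/2 = 305045/12 ≈ 25420.4167. The integer-valued extremum is e(T(247, 6)) = 25420, which is strictly less than the density bound 305045/12 since 6 ∤ 247 (the parts of T(247, 6) cannot all be equal).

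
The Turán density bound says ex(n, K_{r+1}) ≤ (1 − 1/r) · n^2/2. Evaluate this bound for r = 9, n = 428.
Turán density bound = (8/9) · 428^2/2 = 732736/9 ≈ 81415.1111

Turán's theorem: ex(n, K_{r+1}) is achieved by the complete r-partite Turán graph T(n, r) with parts as balanced as possible, and is at most (1 − 1/r) · n^2/2. For r = 9, n = 428: the density bound is (8/9) · 183184/2 = 732736/9 ≈ 81415.1111. The integer-valued extremum is e(T(428, 9)) = 81414, which is strictly less than the density bound 732736/9 since 9 ∤ 428 (the parts of T(428, 9) cannot all be equal).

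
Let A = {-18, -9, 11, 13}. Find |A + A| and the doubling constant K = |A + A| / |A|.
K = |A + A| / |A| = 10/4 = 5/2

Enumerate A + A = {a + b : a, b ∈ A}. With |A| = 4, there are |A|^2 = 16 ordered sum pairs; collecting distinct values, A + A = {-36, -27, -18, -7, -5, 2, 4, 22, 24, 26}, so |A + A| = 10. Thus K = 10/4 = 5/2. For comparison, the minimum possible |A + A| over all 4-element sets is 2·4 − 1 = 7 (so min K = 7/4), attained only by arithmetic progressions.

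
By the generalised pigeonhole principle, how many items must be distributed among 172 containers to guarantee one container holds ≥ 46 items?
n = (46 − 1)·172 + 1 = 7741

By the generalised pigeonhole principle, to guarantee some box contains ≥ r objects we need more than (r − 1) · k objects total. Threshold: n = (r − 1) · k + 1. With r = 46 and k = 172: n = 45 · 172 + 1 = 7740 + 1 = 7741. For n = 7740 = 45 · 172, we can put exactly 45 objects in every box, avoiding 46 in any single one — so 7741 is tight.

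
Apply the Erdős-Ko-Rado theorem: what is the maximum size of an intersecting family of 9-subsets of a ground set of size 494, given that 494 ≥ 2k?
max |F| = C(493, 8) = 81745335830565603

Erdős-Ko-Rado (1961): when n ≥ 2k, max |F| = C(n−1, k−1). The bound is attained by the star {A : i ∈ A} for any fixed i ∈ [n]. Here C(494−1, 9−1) = C(493, 8) = 81745335830565603.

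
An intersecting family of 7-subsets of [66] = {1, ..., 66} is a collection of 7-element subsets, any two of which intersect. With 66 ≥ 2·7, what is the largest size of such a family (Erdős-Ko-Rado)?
max |F| = C(65, 6) = 82598880

The Erdős-Ko-Rado theorem states: for n ≥ 2k, an intersecting family of k-subsets of an n-element set has size at most C(n − 1, k − 1), with equality for 'star' families {A ⊆ [n] : |A| = k, i ∈ A} (fix an element i). For n = 66, k = 7: C(65, 6) = 82598880.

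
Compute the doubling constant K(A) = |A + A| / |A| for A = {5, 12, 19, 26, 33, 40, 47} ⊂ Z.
K = |A + A| / |A| = 13/7

Enumerate A + A = {a + b : a, b ∈ A}. With |A| = 7, there are |A|^2 = 49 ordered sum pairs; collecting distinct values, A + A = {10, 17, 24, 31, 38, 45, 52, 59, 66, 73, 80, 87, 94}, so |A + A| = 13. Thus K = 13/7. Here |A + A| = 2|A| − 1 = 13, the minimum possible — so K = 13/7 is minimal, which holds iff A is an arithmetic progression.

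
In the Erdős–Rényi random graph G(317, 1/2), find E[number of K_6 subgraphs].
E[# K_6] = C(317, 6) · (1/2)^C(6, 2) = 1343856764796 / 2^15 = 335964191199/8192 ≈ 41011253.808472

For each 6-subset S of vertices (there are C(317, 6) = 1343856764796 such S), let X_S = 1 if S induces a K_6 (all C(6, 2) = 15 edges present). Then P(X_S = 1) = (1/2)^15 = 1/32768. By linearity of expectation, E[# K_6] = C(317, 6) · (1/2)^15 = 1343856764796 / 32768 = 335964191199/8192 ≈ 41011253.808472.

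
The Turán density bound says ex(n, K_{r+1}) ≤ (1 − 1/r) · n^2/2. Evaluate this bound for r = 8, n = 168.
Turán density bound = (7/8) · 168^2/2 = 12348

Turán's theorem: ex(n, K_{r+1}) is achieved by the complete r-partite Turán graph T(n, r) with parts as balanced as possible, and is at most (1 − 1/r) · n^2/2. For r = 8, n = 168: the density bound is (7/8) · 28224/2 = 12348. Since 8 ∣ 168, the Turán graph T(168, 8) has parts of equal size 21, and its edge count e(T(168, 8)) = 12348 attains the density bound exactly.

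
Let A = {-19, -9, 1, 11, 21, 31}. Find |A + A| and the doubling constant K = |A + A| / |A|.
K = |A + A| / |A| = 11/6

Enumerate A + A = {a + b : a, b ∈ A}. With |A| = 6, there are |A|^2 = 36 ordered sum pairs; collecting distinct values, A + A = {-38, -28, -18, -8, 2, 12, 22, 32, 42, 52, 62}, so |A + A| = 11. Thus K = 11/6. Here |A + A| = 2|A| − 1 = 11, the minimum possible — so K = 11/6 is minimal, which holds iff A is an arithmetic progression.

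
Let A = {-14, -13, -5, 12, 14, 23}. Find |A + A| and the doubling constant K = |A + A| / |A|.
K = |A + A| / |A| = 20/6 = 10/3

Enumerate A + A = {a + b : a, b ∈ A}. With |A| = 6, there are |A|^2 = 36 ordered sum pairs; collecting distinct values, A + A = {-28, -27, -26, -19, -18, -10, -2, -1, 0, 1, 7, 9, 10, 18, 24, 26, 28, 35, 37, 46}, so |A + A| = 20. Thus K = 20/6 = 10/3. For comparison, the minimum possible |A + A| over all 6-element sets is 2·6 − 1 = 11 (so min K = 11/6), attained only by arithmetic progressions.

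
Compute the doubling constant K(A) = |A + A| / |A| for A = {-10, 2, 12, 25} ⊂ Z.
K = |A + A| / |A| = 10/4 = 5/2

Enumerate A + A = {a + b : a, b ∈ A}. With |A| = 4, there are |A|^2 = 16 ordered sum pairs; collecting distinct values, A + A = {-20, -8, 2, 4, 14, 15, 24, 27, 37, 50}, so |A + A| = 10. Thus K = 10/4 = 5/2. For comparison, the minimum possible |A + A| over all 4-element sets is 2·4 − 1 = 7 (so min K = 7/4), attained only by arithmetic progressions.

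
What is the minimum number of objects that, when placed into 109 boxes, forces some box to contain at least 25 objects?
n = (25 − 1)·109 + 1 = 2617

By the generalised pigeonhole principle, to guarantee some box contains ≥ r objects we need more than (r − 1) · k objects total. Threshold: n = (r − 1) · k + 1. With r = 25 and k = 109: n = 24 · 109 + 1 = 2616 + 1 = 2617. For n = 2616 = 24 · 109, we can put exactly 24 objects in every box, avoiding 25 in any single one — so 2617 is tight.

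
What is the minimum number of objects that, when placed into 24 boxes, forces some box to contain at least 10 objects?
n = (10 − 1)·24 + 1 = 217

By the generalised pigeonhole principle, to guarantee some box contains ≥ r objects we need more than (r − 1) · k objects total. Threshold: n = (r − 1) · k + 1. With r = 10 and k = 24: n = 9 · 24 + 1 = 216 + 1 = 217. For n = 216 = 9 · 24, we can put exactly 9 objects in every box, avoiding 10 in any single one — so 217 is tight.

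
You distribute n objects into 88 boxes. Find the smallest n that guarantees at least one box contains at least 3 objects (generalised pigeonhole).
n = (3 − 1)·88 + 1 = 177

By the generalised pigeonhole principle, to guarantee some box contains ≥ r objects we need more than (r − 1) · k objects total. Threshold: n = (r − 1) · k + 1. With r = 3 and k = 88: n = 2 · 88 + 1 = 176 + 1 = 177. For n = 176 = 2 · 88, we can put exactly 2 objects in every box, avoiding 3 in any single one — so 177 is tight.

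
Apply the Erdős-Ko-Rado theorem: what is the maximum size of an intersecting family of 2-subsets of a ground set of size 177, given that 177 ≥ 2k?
max |F| = C(176, 1) = 176

The Erdős-Ko-Rado theorem states: for n ≥ 2k, an intersecting family of k-subsets of an n-element set has size at most C(n − 1, k − 1), with equality for 'star' families {A ⊆ [n] : |A| = k, i ∈ A} (fix an element i). For n = 177, k = 2: C(176, 1) = 176.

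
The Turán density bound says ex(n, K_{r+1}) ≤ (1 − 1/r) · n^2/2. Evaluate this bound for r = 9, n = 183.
Turán density bound = (8/9) · 183^2/2 = 14884

Turán's theorem: ex(n, K_{r+1}) is achieved by the complete r-partite Turán graph T(n, r) with parts as balanced as possible, and is at most (1 − 1/r) · n^2/2. For r = 9, n = 183: the density bound is (8/9) · 33489/2 = 14884. The integer-valued extremum is e(T(183, 9)) = 14883, which is strictly less than the density bound 14884 since 9 ∤ 183 (the parts of T(183, 9) cannot all be equal).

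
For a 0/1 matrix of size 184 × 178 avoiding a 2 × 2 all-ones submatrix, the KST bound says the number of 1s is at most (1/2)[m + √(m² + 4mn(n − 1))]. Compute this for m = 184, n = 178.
z(184, 178; 2, 2) ≤ (1/2)[184 + √(184² + 4·184·178·177)] = (1/2)[184 + √23222272] = 2501.4746

Kővári–Sós–Turán: let r_1, ..., r_184 be the row sums and z = Σ r_i the total number of 1s. Each pair of columns can share at most one row with both entries 1 (else a 2×2 all-ones block appears), so Σ_i C(r_i, 2) ≤ C(178, 2) = 15753. By convexity Σ_i C(r_i, 2) ≥ 184·C(z/184, 2) = z(z − 184)/(2·184), giving z² − 184z − 184·178·177 ≤ 0 and hence z ≤ (1/2)[184 + √(33856 + 4·5797104)] = (1/2)[184 + √23222272] ≈ (1/2)(184 + 4818.9493) = 2501.4746.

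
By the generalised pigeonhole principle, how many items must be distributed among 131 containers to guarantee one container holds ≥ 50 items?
n = (50 − 1)·131 + 1 = 6420

By the generalised pigeonhole principle, to guarantee some box contains ≥ r objects we need more than (r − 1) · k objects total. Threshold: n = (r − 1) · k + 1. With r = 50 and k = 131: n = 49 · 131 + 1 = 6419 + 1 = 6420. For n = 6419 = 49 · 131, we can put exactly 49 objects in every box, avoiding 50 in any single one — so 6420 is tight.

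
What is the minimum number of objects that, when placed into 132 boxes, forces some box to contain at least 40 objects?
n = (40 − 1)·132 + 1 = 5149

By the generalised pigeonhole principle, to guarantee some box contains ≥ r objects we need more than (r − 1) · k objects total. Threshold: n = (r − 1) · k + 1. With r = 40 and k = 132: n = 39 · 132 + 1 = 5148 + 1 = 5149. For n = 5148 = 39 · 132, we can put exactly 39 objects in every box, avoiding 40 in any single one — so 5149 is tight.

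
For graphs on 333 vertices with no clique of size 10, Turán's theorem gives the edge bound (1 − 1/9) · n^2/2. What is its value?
Turán density bound = (8/9) · 333^2/2 = 49284

Turán's theorem: ex(n, K_{r+1}) is achieved by the complete r-partite Turán graph T(n, r) with parts as balanced as possible, and is at most (1 − 1/r) · n^2/2. For r = 9, n = 333: the density bound is (8/9) · 110889/2 = 49284. Since 9 ∣ 333, the Turán graph T(333, 9) has parts of equal size 37, and its edge count e(T(333, 9)) = 49284 attains the density bound exactly.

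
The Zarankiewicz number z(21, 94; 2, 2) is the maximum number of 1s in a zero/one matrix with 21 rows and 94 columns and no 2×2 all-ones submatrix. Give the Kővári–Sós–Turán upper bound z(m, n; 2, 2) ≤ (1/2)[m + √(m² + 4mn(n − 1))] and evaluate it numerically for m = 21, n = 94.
z(21, 94; 2, 2) ≤ (1/2)[21 + √(21² + 4·21·94·93)] = (1/2)[21 + √734769] = 439.0933

Kővári–Sós–Turán: let r_1, ..., r_21 be the row sums and z = Σ r_i the total number of 1s. Each pair of columns can share at most one row with both entries 1 (else a 2×2 all-ones block appears), so Σ_i C(r_i, 2) ≤ C(94, 2) = 4371. By convexity Σ_i C(r_i, 2) ≥ 21·C(z/21, 2) = z(z − 21)/(2·21), giving z² − 21z − 21·94·93 ≤ 0 and hence z ≤ (1/2)[21 + √(441 + 4·183582)] = (1/2)[21 + √734769] ≈ (1/2)(21 + 857.1867) = 439.0933.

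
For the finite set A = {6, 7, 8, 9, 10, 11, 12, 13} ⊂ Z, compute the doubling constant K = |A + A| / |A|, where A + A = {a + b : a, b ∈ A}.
K = |A + A| / |A| = 15/8

Enumerate A + A = {a + b : a, b ∈ A}. With |A| = 8, there are |A|^2 = 64 ordered sum pairs; collecting distinct values, A + A = {12, 13, 14, 15, 16, 17, 18, 19, 20, 21, 22, 23, 24, 25, 26}, so |A + A| = 15. Thus K = 15/8. Here |A + A| = 2|A| − 1 = 15, the minimum possible — so K = 15/8 is minimal, which holds iff A is an arithmetic progression.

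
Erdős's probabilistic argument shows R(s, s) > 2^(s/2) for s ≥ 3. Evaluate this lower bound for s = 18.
2^(18/2) = 512; so R(18, 18) > 512

Colour each edge of K_n uniformly at random with red/blue. The expected number of monochromatic K_18 is C(n, 18) · 2 · 2^(−C(18,2)). If C(n, 18) · 2^(1 − C(18,2)) < 1, then with positive probability no monochromatic K_18 exists, so R(18, 18) > n. The standard estimate C(n, 18) ≤ n^18/18! shows this inequality holds whenever n ≤ 2^(18/2) (since 18! · 2^(C(18,2) − 1) > 2^(18^2/2) ≥ n^18). Hence R(18, 18) > 2^(18/2) = 512.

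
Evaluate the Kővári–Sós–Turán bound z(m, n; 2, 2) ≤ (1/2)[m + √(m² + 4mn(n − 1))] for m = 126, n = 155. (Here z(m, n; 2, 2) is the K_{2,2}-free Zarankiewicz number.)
z(126, 155; 2, 2) ≤ (1/2)[126 + √(126² + 4·126·155·154)] = (1/2)[126 + √12046356] = 1798.393

Kővári–Sós–Turán: let r_1, ..., r_126 be the row sums and z = Σ r_i the total number of 1s. Each pair of columns can share at most one row with both entries 1 (else a 2×2 all-ones block appears), so Σ_i C(r_i, 2) ≤ C(155, 2) = 11935. By convexity Σ_i C(r_i, 2) ≥ 126·C(z/126, 2) = z(z − 126)/(2·126), giving z² − 126z − 126·155·154 ≤ 0 and hence z ≤ (1/2)[126 + √(15876 + 4·3007620)] = (1/2)[126 + √12046356] ≈ (1/2)(126 + 3470.7861) = 1798.393.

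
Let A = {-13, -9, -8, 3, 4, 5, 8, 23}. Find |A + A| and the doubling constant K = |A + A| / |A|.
K = |A + A| / |A| = 31/8

Enumerate A + A = {a + b : a, b ∈ A}. With |A| = 8, there are |A|^2 = 64 ordered sum pairs; collecting distinct values, A + A = {-26, -22, -21, -18, -17, -16, -10, -9, -8, -6, -5, -4, -3, -1, 0, 6, 7, 8, 9, 10, 11, 12, 13, 14, 15, 16, 26, 27, 28, 31, 46}, so |A + A| = 31. Thus K = 31/8. For comparison, the minimum possible |A + A| over all 8-element sets is 2·8 − 1 = 15 (so min K = 15/8), attained only by arithmetic progressions.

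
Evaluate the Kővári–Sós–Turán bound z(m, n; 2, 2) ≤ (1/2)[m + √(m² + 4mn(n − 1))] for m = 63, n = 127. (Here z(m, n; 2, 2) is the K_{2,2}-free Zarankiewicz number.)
z(63, 127; 2, 2) ≤ (1/2)[63 + √(63² + 4·63·127·126)] = (1/2)[63 + √4036473] = 1036.0488

Kővári–Sós–Turán: let r_1, ..., r_63 be the row sums and z = Σ r_i the total number of 1s. Each pair of columns can share at most one row with both entries 1 (else a 2×2 all-ones block appears), so Σ_i C(r_i, 2) ≤ C(127, 2) = 8001. By convexity Σ_i C(r_i, 2) ≥ 63·C(z/63, 2) = z(z − 63)/(2·63), giving z² − 63z − 63·127·126 ≤ 0 and hence z ≤ (1/2)[63 + √(3969 + 4·1008126)] = (1/2)[63 + √4036473] ≈ (1/2)(63 + 2009.0976) = 1036.0488.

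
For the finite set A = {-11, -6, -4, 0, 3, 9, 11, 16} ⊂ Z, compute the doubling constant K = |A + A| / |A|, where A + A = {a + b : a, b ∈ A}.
K = |A + A| / |A| = 30/8 = 15/4

Enumerate A + A = {a + b : a, b ∈ A}. With |A| = 8, there are |A|^2 = 64 ordered sum pairs; collecting distinct values, A + A = {-22, -17, -15, -12, -11, -10, -8, -6, -4, -3, -2, -1, 0, 3, 5, 6, 7, 9, 10, 11, 12, 14, 16, 18, 19, 20, 22, 25, 27, 32}, so |A + A| = 30. Thus K = 30/8 = 15/4. For comparison, the minimum possible |A + A| over all 8-element sets is 2·8 − 1 = 15 (so min K = 15/8), attained only by arithmetic progressions.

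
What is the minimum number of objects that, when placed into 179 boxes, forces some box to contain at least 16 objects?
n = (16 − 1)·179 + 1 = 2686

By the generalised pigeonhole principle, to guarantee some box contains ≥ r objects we need more than (r − 1) · k objects total. Threshold: n = (r − 1) · k + 1. With r = 16 and k = 179: n = 15 · 179 + 1 = 2685 + 1 = 2686. For n = 2685 = 15 · 179, we can put exactly 15 objects in every box, avoiding 16 in any single one — so 2686 is tight.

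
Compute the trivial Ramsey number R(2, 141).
R(2, 141) = 141

R(2, k) = k for all k ≥ 2: in a 2-colouring of K_k, either some edge is red (a red K_2) or all edges are blue (a blue K_k). And K_{140} coloured all-blue has no blue K_141, so R(2, 141) > 140. Hence R(2, 141) = 141.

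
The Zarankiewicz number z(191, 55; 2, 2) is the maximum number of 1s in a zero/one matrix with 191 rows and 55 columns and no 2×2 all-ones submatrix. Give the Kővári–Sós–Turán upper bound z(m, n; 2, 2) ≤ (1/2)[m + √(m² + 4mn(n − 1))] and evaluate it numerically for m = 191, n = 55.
z(191, 55; 2, 2) ≤ (1/2)[191 + √(191² + 4·191·55·54)] = (1/2)[191 + √2305561] = 854.7037

Kővári–Sós–Turán: let r_1, ..., r_191 be the row sums and z = Σ r_i the total number of 1s. Each pair of columns can share at most one row with both entries 1 (else a 2×2 all-ones block appears), so Σ_i C(r_i, 2) ≤ C(55, 2) = 1485. By convexity Σ_i C(r_i, 2) ≥ 191·C(z/191, 2) = z(z − 191)/(2·191), giving z² − 191z − 191·55·54 ≤ 0 and hence z ≤ (1/2)[191 + √(36481 + 4·567270)] = (1/2)[191 + √2305561] ≈ (1/2)(191 + 1518.4074) = 854.7037.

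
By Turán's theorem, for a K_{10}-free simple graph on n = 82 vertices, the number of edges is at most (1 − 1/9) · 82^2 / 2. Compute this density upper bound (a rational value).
Turán density bound = (8/9) · 82^2/2 = 26896/9 ≈ 2988.4444

Turán's theorem: ex(n, K_{r+1}) is achieved by the complete r-partite Turán graph T(n, r) with parts as balanced as possible, and is at most (1 − 1/r) · n^2/2. For r = 9, n = 82: the density bound is (8/9) · 6724/2 = 26896/9 ≈ 2988.4444. The integer-valued extremum is e(T(82, 9)) = 2988, which is strictly less than the density bound 26896/9 since 9 ∤ 82 (the parts of T(82, 9) cannot all be equal).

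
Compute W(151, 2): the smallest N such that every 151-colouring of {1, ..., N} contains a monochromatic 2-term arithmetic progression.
W(151, 2) = 151 + 1 = 152

A 2-term AP is any pair of integers, so a monochromatic 2-AP exists iff some colour is used at least twice. With 151 colours, the colouring i ↦ i on {1, ..., 151} uses each colour once, avoiding any monochromatic pair, so W(151, 2) > 151. For {1, ..., 152}, pigeonhole forces two integers of the same colour, which form a monochromatic 2-AP. Hence W(151, 2) = 152.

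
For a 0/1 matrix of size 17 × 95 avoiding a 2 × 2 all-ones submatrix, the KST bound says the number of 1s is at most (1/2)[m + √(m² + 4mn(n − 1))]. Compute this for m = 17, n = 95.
z(17, 95; 2, 2) ≤ (1/2)[17 + √(17² + 4·17·95·94)] = (1/2)[17 + √607529] = 398.2207

Kővári–Sós–Turán: let r_1, ..., r_17 be the row sums and z = Σ r_i the total number of 1s. Each pair of columns can share at most one row with both entries 1 (else a 2×2 all-ones block appears), so Σ_i C(r_i, 2) ≤ C(95, 2) = 4465. By convexity Σ_i C(r_i, 2) ≥ 17·C(z/17, 2) = z(z − 17)/(2·17), giving z² − 17z − 17·95·94 ≤ 0 and hence z ≤ (1/2)[17 + √(289 + 4·151810)] = (1/2)[17 + √607529] ≈ (1/2)(17 + 779.4415) = 398.2207.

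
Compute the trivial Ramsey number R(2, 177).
R(2, 177) = 177

R(2, k) = k for all k ≥ 2: in a 2-colouring of K_k, either some edge is red (a red K_2) or all edges are blue (a blue K_k). And K_{176} coloured all-blue has no blue K_177, so R(2, 177) > 176. Hence R(2, 177) = 177.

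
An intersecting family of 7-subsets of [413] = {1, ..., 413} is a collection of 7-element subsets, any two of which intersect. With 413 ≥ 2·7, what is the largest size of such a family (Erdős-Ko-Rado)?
max |F| = C(412, 6) = 6548898787684

The Erdős-Ko-Rado theorem states: for n ≥ 2k, an intersecting family of k-subsets of an n-element set has size at most C(n − 1, k − 1), with equality for 'star' families {A ⊆ [n] : |A| = k, i ∈ A} (fix an element i). For n = 413, k = 7: C(412, 6) = 6548898787684.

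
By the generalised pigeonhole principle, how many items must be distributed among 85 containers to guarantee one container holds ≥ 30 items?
n = (30 − 1)·85 + 1 = 2466

By the generalised pigeonhole principle, to guarantee some box contains ≥ r objects we need more than (r − 1) · k objects total. Threshold: n = (r − 1) · k + 1. With r = 30 and k = 85: n = 29 · 85 + 1 = 2465 + 1 = 2466. For n = 2465 = 29 · 85, we can put exactly 29 objects in every box, avoiding 30 in any single one — so 2466 is tight.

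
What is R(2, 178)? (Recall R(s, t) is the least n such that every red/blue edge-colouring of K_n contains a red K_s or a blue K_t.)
R(2, 178) = 178

R(2, k) = k for all k ≥ 2: in a 2-colouring of K_k, either some edge is red (a red K_2) or all edges are blue (a blue K_k). And K_{177} coloured all-blue has no blue K_178, so R(2, 178) > 177. Hence R(2, 178) = 178.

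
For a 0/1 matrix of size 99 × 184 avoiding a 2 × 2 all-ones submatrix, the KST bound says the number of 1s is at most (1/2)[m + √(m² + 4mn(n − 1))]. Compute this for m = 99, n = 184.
z(99, 184; 2, 2) ≤ (1/2)[99 + √(99² + 4·99·184·183)] = (1/2)[99 + √13343913] = 1875.9661

Kővári–Sós–Turán: let r_1, ..., r_99 be the row sums and z = Σ r_i the total number of 1s. Each pair of columns can share at most one row with both entries 1 (else a 2×2 all-ones block appears), so Σ_i C(r_i, 2) ≤ C(184, 2) = 16836. By convexity Σ_i C(r_i, 2) ≥ 99·C(z/99, 2) = z(z − 99)/(2·99), giving z² − 99z − 99·184·183 ≤ 0 and hence z ≤ (1/2)[99 + √(9801 + 4·3333528)] = (1/2)[99 + √13343913] ≈ (1/2)(99 + 3652.9321) = 1875.9661.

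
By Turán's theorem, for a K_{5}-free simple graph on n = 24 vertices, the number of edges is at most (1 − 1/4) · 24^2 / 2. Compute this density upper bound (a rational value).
Turán density bound = (3/4) · 24^2/2 = 216

Turán's theorem: ex(n, K_{r+1}) is achieved by the complete r-partite Turán graph T(n, r) with parts as balanced as possible, and is at most (1 − 1/r) · n^2/2. For r = 4, n = 24: the density bound is (3/4) · 576/2 = 216. Since 4 ∣ 24, the Turán graph T(24, 4) has parts of equal size 6, and its edge count e(T(24, 4)) = 216 attains the density bound exactly.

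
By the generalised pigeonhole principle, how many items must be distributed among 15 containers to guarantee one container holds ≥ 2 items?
n = (2 − 1)·15 + 1 = 16

By the generalised pigeonhole principle, to guarantee some box contains ≥ r objects we need more than (r − 1) · k objects total. Threshold: n = (r − 1) · k + 1. With r = 2 and k = 15: n = 1 · 15 + 1 = 15 + 1 = 16. For n = 15 = 1 · 15, we can put exactly 1 objects in every box, avoiding 2 in any single one — so 16 is tight.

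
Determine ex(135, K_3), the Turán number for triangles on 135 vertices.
ex(135, K_3) = ⌊135^2/4⌋ = 4556

Mantel (1907): a triangle-free graph on n vertices has at most ⌊n^2/4⌋ edges, with equality for the complete bipartite graph K_{⌊n/2⌋, ⌈n/2⌉}. For n = 135: ⌊135^2/4⌋ = ⌊18225/4⌋ = 4556. The extremal graph is K_{67, 68}, which has 67·68 = 4556 edges.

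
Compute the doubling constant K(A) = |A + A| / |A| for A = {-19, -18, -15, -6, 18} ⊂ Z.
K = |A + A| / |A| = 15/5 = 3

Enumerate A + A = {a + b : a, b ∈ A}. With |A| = 5, there are |A|^2 = 25 ordered sum pairs; collecting distinct values, A + A = {-38, -37, -36, -34, -33, -30, -25, -24, -21, -12, -1, 0, 3, 12, 36}, so |A + A| = 15. Thus K = 15/5 = 3. For comparison, the minimum possible |A + A| over all 5-element sets is 2·5 − 1 = 9 (so min K = 9/5), attained only by arithmetic progressions.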